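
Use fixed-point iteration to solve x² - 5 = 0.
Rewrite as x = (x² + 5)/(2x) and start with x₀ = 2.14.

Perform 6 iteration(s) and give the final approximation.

Equation: x² - 5 = 0
Fixed-point form: x = (x² + 5)/(2x)
x₀ = 2.14

x_1 = g(2.140000) = 2.238224
x_2 = g(2.238224) = 2.236069
x_3 = g(2.236069) = 2.236068
x_4 = g(2.236068) = 2.236068
x_5 = g(2.236068) = 2.236068
x_6 = g(2.236068) = 2.236068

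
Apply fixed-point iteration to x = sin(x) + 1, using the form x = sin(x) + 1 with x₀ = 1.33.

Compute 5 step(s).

Equation: x = sin(x) + 1
Fixed-point form: x = sin(x) + 1
x₀ = 1.33

x_1 = g(1.330000) = 1.971148
x_2 = g(1.971148) = 1.920924
x_3 = g(1.920924) = 1.939329
x_4 = g(1.939329) = 1.932857
x_5 = g(1.932857) = 1.935169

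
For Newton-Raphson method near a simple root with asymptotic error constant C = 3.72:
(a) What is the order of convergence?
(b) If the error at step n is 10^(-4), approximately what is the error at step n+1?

(a) Newton-Raphson has quadratic (order 2) convergence near simple roots.
    This means |e_{n+1}| ≈ C|e_n|².

(b) With |e_n| = 10^(-4) and C = 3.72:
    |e_{n+1}| ≈ 3.72 × (10^(-4))² = 3.72 × 10^(-8)

(a) 2 (quadratic); (b) |e_{n+1}| ≈ 3.720e-08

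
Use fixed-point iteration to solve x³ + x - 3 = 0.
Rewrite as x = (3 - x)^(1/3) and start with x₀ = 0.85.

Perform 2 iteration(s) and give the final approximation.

Equation: x³ + x - 3 = 0
Fixed-point form: x = (3 - x)^(1/3)
x₀ = 0.85

x_1 = g(0.850000) = 1.290663
x_2 = g(1.290663) = 1.195664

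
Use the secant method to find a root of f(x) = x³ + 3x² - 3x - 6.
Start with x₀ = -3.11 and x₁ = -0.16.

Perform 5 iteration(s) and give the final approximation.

f(x) = x³ + 3x² - 3x - 6
x₀ = -3.11, x₁ = -0.16

Secant formula: x_{n+1} = x_n - f(x_n)(x_n - x_{n-1})/(f(x_n) - f(x_{n-1}))

Iteration 1:
  f(-3.110000) = 2.266069
  f(-0.160000) = -5.447296
  x_2 = -0.160000 - (-5.447296)×(-0.160000 - (-3.110000))/(-5.447296 - 2.266069)
       = -2.243335
Iteration 2:
  f(-0.160000) = -5.447296
  f(-2.243335) = 4.537961
  x_3 = -2.243335 - 4.537961×(-2.243335 - (-0.160000))/(4.537961 - (-5.447296))
       = -1.296530
Iteration 3:
  f(-2.243335) = 4.537961
  f(-1.296530) = 0.753105
  x_4 = -1.296530 - 0.753105×(-1.296530 - (-2.243335))/(0.753105 - 4.537961)
       = -1.108136
Iteration 4:
  f(-1.296530) = 0.753105
  f(-1.108136) = -0.352449
  x_5 = -1.108136 - (-0.352449)×(-1.108136 - (-1.296530))/(-0.352449 - 0.753105)
       = -1.168196
Iteration 5:
  f(-1.108136) = -0.352449
  f(-1.168196) = 0.004415
  x_6 = -1.168196 - 0.004415×(-1.168196 - (-1.108136))/(0.004415 - (-0.352449))
       = -1.167452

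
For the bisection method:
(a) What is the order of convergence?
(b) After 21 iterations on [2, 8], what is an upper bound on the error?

(a) Bisection has linear (order 1) convergence; the error is halved each step.

(b) Error bound = (b-a)/2^n = (8 - 2)/2^{21}
    = 6/2^{21}

(a) 1 (linear); (b) error ≤ 2.86e-06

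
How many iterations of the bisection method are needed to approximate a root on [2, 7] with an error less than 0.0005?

We need (b-a)/2^n ≤ 0.0005
(7 - 2)/2^n ≤ 0.0005
5/2^n ≤ 0.0005
2^n ≥ 10000
n ≥ log₂(10000) = 13.29
n ≥ 14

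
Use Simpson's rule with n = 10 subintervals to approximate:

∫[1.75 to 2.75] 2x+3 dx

f(x) = 2x+3
a = 1.75, b = 2.75, n = 10
h = (b - a)/n = 0.100000

Simpson's rule: (h/3)[f(x₀) + 4f(x₁) + 2f(x₂) + ... + f(xₙ)]

x_0 = 1.7500, f(x_0) = 6.500000, coefficient = 1
x_1 = 1.8500, f(x_1) = 6.700000, coefficient = 4
x_2 = 1.9500, f(x_2) = 6.900000, coefficient = 2
x_3 = 2.0500, f(x_3) = 7.100000, coefficient = 4
x_4 = 2.1500, f(x_4) = 7.300000, coefficient = 2
x_5 = 2.2500, f(x_5) = 7.500000, coefficient = 4
x_6 = 2.3500, f(x_6) = 7.700000, coefficient = 2
x_7 = 2.4500, f(x_7) = 7.900000, coefficient = 4
x_8 = 2.5500, f(x_8) = 8.100000, coefficient = 2
x_9 = 2.6500, f(x_9) = 8.300000, coefficient = 4
x_10 = 2.7500, f(x_10) = 8.500000, coefficient = 1

I ≈ (0.100000/3) × 225.000000 = 7.500000
Exact value: 7.500000
Error: 0.000000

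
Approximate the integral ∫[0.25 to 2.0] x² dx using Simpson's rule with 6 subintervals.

f(x) = x²
a = 0.25, b = 2.0, n = 6
h = (b - a)/n = 0.291667

Simpson's rule: (h/3)[f(x₀) + 4f(x₁) + 2f(x₂) + ... + f(xₙ)]

x_0 = 0.2500, f(x_0) = 0.062500, coefficient = 1
x_1 = 0.5417, f(x_1) = 0.293403, coefficient = 4
x_2 = 0.8333, f(x_2) = 0.694444, coefficient = 2
x_3 = 1.1250, f(x_3) = 1.265625, coefficient = 4
x_4 = 1.4167, f(x_4) = 2.006944, coefficient = 2
x_5 = 1.7083, f(x_5) = 2.918403, coefficient = 4
x_6 = 2.0000, f(x_6) = 4.000000, coefficient = 1

I ≈ (0.291667/3) × 27.375000 = 2.661458
Exact value: 2.661458
Error: 0.000000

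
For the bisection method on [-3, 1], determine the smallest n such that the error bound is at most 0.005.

We need (b-a)/2^n ≤ 0.005
(1 - (-3))/2^n ≤ 0.005
4/2^n ≤ 0.005
2^n ≥ 800
n ≥ log₂(800) = 9.64
n ≥ 10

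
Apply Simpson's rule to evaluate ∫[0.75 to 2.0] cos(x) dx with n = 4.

f(x) = cos(x)
a = 0.75, b = 2.0, n = 4
h = (b - a)/n = 0.312500

Simpson's rule: (h/3)[f(x₀) + 4f(x₁) + 2f(x₂) + ... + f(xₙ)]

x_0 = 0.7500, f(x_0) = 0.731689, coefficient = 1
x_1 = 1.0625, f(x_1) = 0.486690, coefficient = 4
x_2 = 1.3750, f(x_2) = 0.194548, coefficient = 2
x_3 = 1.6875, f(x_3) = -0.116439, coefficient = 4
x_4 = 2.0000, f(x_4) = -0.416147, coefficient = 1

I ≈ (0.312500/3) × 2.185640 = 0.227671
Exact value: 0.227659
Error: 0.000012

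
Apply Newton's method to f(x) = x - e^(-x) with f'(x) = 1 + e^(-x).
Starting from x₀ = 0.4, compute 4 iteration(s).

f(x) = x - e^(-x)
f'(x) = 1 + e^(-x)
x₀ = 0.4

Newton-Raphson formula: x_{n+1} = x_n - f(x_n)/f'(x_n)

Iteration 1:
  f(0.400000) = -0.270320
  f'(0.400000) = 1.670320
  x_1 = 0.400000 - (-0.270320)/1.670320 = 0.561837
Iteration 2:
  f(0.561837) = -0.008323
  f'(0.561837) = 1.570161
  x_2 = 0.561837 - (-0.008323)/1.570161 = 0.567138
Iteration 3:
  f(0.567138) = -0.000008
  f'(0.567138) = 1.567146
  x_3 = 0.567138 - (-0.000008)/1.567146 = 0.567143
Iteration 4:
  f(0.567143) = 0.000000
  f'(0.567143) = 1.567143
  x_4 = 0.567143 - 0.000000/1.567143 = 0.567143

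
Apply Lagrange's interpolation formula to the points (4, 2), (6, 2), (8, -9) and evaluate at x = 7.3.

Lagrange interpolation formula:
P(x) = Σ yᵢ × Lᵢ(x)
where Lᵢ(x) = Π_{j≠i} (x - xⱼ)/(xᵢ - xⱼ)

L_0(7.3) = (7.3 - 6)/(4 - 6) × (7.3 - 8)/(4 - 8) = -0.113750
L_1(7.3) = (7.3 - 4)/(6 - 4) × (7.3 - 8)/(6 - 8) = 0.577500
L_2(7.3) = (7.3 - 4)/(8 - 4) × (7.3 - 6)/(8 - 6) = 0.536250

P(7.3) = 2×L_0(7.3) + 2×L_1(7.3) + (-9)×L_2(7.3)
P(7.3) = -3.898750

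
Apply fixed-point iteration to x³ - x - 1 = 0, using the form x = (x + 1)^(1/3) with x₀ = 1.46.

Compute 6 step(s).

Equation: x³ - x - 1 = 0
Fixed-point form: x = (x + 1)^(1/3)
x₀ = 1.46

x_1 = g(1.460000) = 1.349931
x_2 = g(1.349931) = 1.329490
x_3 = g(1.329490) = 1.325624
x_4 = g(1.325624) = 1.324890
x_5 = g(1.324890) = 1.324751
x_6 = g(1.324751) = 1.324724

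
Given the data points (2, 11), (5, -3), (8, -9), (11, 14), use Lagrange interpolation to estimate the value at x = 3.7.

Lagrange interpolation formula:
P(x) = Σ yᵢ × Lᵢ(x)
where Lᵢ(x) = Π_{j≠i} (x - xⱼ)/(xᵢ - xⱼ)

L_0(3.7) = (3.7 - 5)/(2 - 5) × (3.7 - 8)/(2 - 8) × (3.7 - 11)/(2 - 11) = 0.251895
L_1(3.7) = (3.7 - 2)/(5 - 2) × (3.7 - 8)/(5 - 8) × (3.7 - 11)/(5 - 11) = 0.988204
L_2(3.7) = (3.7 - 2)/(8 - 2) × (3.7 - 5)/(8 - 5) × (3.7 - 11)/(8 - 11) = -0.298759
L_3(3.7) = (3.7 - 2)/(11 - 2) × (3.7 - 5)/(11 - 5) × (3.7 - 8)/(11 - 8) = 0.058660

P(3.7) = 11×L_0(3.7) + (-3)×L_1(3.7) + (-9)×L_2(3.7) + 14×L_3(3.7)
P(3.7) = 3.316315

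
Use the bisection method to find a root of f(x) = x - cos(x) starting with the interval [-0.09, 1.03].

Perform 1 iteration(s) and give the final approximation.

f(x) = x - cos(x)
Initial interval: [-0.09, 1.03]

Iteration 1:
  c_1 = (-0.090000 + 1.030000)/2 = 0.470000
  f(c_1) = f(0.470000) = -0.421568
  f(a) × f(c) ≥ 0, new interval: [0.470000, 1.030000]

After 1 iteration(s), the approximation is c_1 = 0.470000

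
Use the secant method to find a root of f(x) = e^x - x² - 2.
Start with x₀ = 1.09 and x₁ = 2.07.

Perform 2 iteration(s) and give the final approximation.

f(x) = e^x - x² - 2
x₀ = 1.09, x₁ = 2.07

Secant formula: x_{n+1} = x_n - f(x_n)(x_n - x_{n-1})/(f(x_n) - f(x_{n-1}))

Iteration 1:
  f(1.090000) = -0.213826
  f(2.070000) = 1.639923
  x_2 = 2.070000 - 1.639923×(2.070000 - 1.090000)/(1.639923 - (-0.213826))
       = 1.203041
Iteration 2:
  f(2.070000) = 1.639923
  f(1.203041) = -0.117079
  x_3 = 1.203041 - (-0.117079)×(1.203041 - 2.070000)/(-0.117079 - 1.639923)
       = 1.260811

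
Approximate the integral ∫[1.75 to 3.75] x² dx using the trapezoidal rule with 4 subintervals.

f(x) = x²
a = 1.75, b = 3.75, n = 4
h = (b - a)/n = 0.500000

Trapezoidal rule: (h/2)[f(x₀) + 2f(x₁) + 2f(x₂) + ... + f(xₙ)]

x_0 = 1.7500, f(x_0) = 3.062500, coefficient = 1
x_1 = 2.2500, f(x_1) = 5.062500, coefficient = 2
x_2 = 2.7500, f(x_2) = 7.562500, coefficient = 2
x_3 = 3.2500, f(x_3) = 10.562500, coefficient = 2
x_4 = 3.7500, f(x_4) = 14.062500, coefficient = 1

I ≈ (0.500000/2) × 63.500000 = 15.875000
Exact value: 15.791667
Error: 0.083333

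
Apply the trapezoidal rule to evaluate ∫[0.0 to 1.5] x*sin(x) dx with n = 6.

f(x) = x*sin(x)
a = 0.0, b = 1.5, n = 6
h = (b - a)/n = 0.250000

Trapezoidal rule: (h/2)[f(x₀) + 2f(x₁) + 2f(x₂) + ... + f(xₙ)]

x_0 = 0.0000, f(x_0) = 0.000000, coefficient = 1
x_1 = 0.2500, f(x_1) = 0.061851, coefficient = 2
x_2 = 0.5000, f(x_2) = 0.239713, coefficient = 2
x_3 = 0.7500, f(x_3) = 0.511229, coefficient = 2
x_4 = 1.0000, f(x_4) = 0.841471, coefficient = 2
x_5 = 1.2500, f(x_5) = 1.186231, coefficient = 2
x_6 = 1.5000, f(x_6) = 1.496242, coefficient = 1

I ≈ (0.250000/2) × 7.177232 = 0.897154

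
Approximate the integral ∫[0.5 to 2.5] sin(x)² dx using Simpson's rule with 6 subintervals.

f(x) = sin(x)²
a = 0.5, b = 2.5, n = 6
h = (b - a)/n = 0.333333

Simpson's rule: (h/3)[f(x₀) + 4f(x₁) + 2f(x₂) + ... + f(xₙ)]

x_0 = 0.5000, f(x_0) = 0.229849, coefficient = 1
x_1 = 0.8333, f(x_1) = 0.547862, coefficient = 4
x_2 = 1.1667, f(x_2) = 0.845379, coefficient = 2
x_3 = 1.5000, f(x_3) = 0.994996, coefficient = 4
x_4 = 1.8333, f(x_4) = 0.932643, coefficient = 2
x_5 = 2.1667, f(x_5) = 0.685022, coefficient = 4
x_6 = 2.5000, f(x_6) = 0.358169, coefficient = 1

I ≈ (0.333333/3) × 13.055581 = 1.450620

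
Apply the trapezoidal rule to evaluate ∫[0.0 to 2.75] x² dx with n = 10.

f(x) = x²
a = 0.0, b = 2.75, n = 10
h = (b - a)/n = 0.275000

Trapezoidal rule: (h/2)[f(x₀) + 2f(x₁) + 2f(x₂) + ... + f(xₙ)]

x_0 = 0.0000, f(x_0) = 0.000000, coefficient = 1
x_1 = 0.2750, f(x_1) = 0.075625, coefficient = 2
x_2 = 0.5500, f(x_2) = 0.302500, coefficient = 2
x_3 = 0.8250, f(x_3) = 0.680625, coefficient = 2
x_4 = 1.1000, f(x_4) = 1.210000, coefficient = 2
x_5 = 1.3750, f(x_5) = 1.890625, coefficient = 2
x_6 = 1.6500, f(x_6) = 2.722500, coefficient = 2
x_7 = 1.9250, f(x_7) = 3.705625, coefficient = 2
x_8 = 2.2000, f(x_8) = 4.840000, coefficient = 2
x_9 = 2.4750, f(x_9) = 6.125625, coefficient = 2
x_10 = 2.7500, f(x_10) = 7.562500, coefficient = 1

I ≈ (0.275000/2) × 50.668750 = 6.966953
Exact value: 6.932292
Error: 0.034661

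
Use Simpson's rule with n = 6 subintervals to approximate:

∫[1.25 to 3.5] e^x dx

f(x) = e^x
a = 1.25, b = 3.5, n = 6
h = (b - a)/n = 0.375000

Simpson's rule: (h/3)[f(x₀) + 4f(x₁) + 2f(x₂) + ... + f(xₙ)]

x_0 = 1.2500, f(x_0) = 3.490343, coefficient = 1
x_1 = 1.6250, f(x_1) = 5.078419, coefficient = 4
x_2 = 2.0000, f(x_2) = 7.389056, coefficient = 2
x_3 = 2.3750, f(x_3) = 10.751013, coefficient = 4
x_4 = 2.7500, f(x_4) = 15.642632, coefficient = 2
x_5 = 3.1250, f(x_5) = 22.759895, coefficient = 4
x_6 = 3.5000, f(x_6) = 33.115452, coefficient = 1

I ≈ (0.375000/3) × 237.026480 = 29.628310
Exact value: 29.625109
Error: 0.003201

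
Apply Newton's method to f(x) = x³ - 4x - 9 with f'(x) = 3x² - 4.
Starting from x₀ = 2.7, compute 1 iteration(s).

f(x) = x³ - 4x - 9
f'(x) = 3x² - 4
x₀ = 2.7

Newton-Raphson formula: x_{n+1} = x_n - f(x_n)/f'(x_n)

Iteration 1:
  f(2.700000) = -0.117000
  f'(2.700000) = 17.870000
  x_1 = 2.700000 - (-0.117000)/17.870000 = 2.706547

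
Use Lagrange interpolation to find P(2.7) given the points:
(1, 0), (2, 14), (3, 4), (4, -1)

Lagrange interpolation formula:
P(x) = Σ yᵢ × Lᵢ(x)
where Lᵢ(x) = Π_{j≠i} (x - xⱼ)/(xᵢ - xⱼ)

L_0(2.7) = (2.7 - 2)/(1 - 2) × (2.7 - 3)/(1 - 3) × (2.7 - 4)/(1 - 4) = -0.045500
L_1(2.7) = (2.7 - 1)/(2 - 1) × (2.7 - 3)/(2 - 3) × (2.7 - 4)/(2 - 4) = 0.331500
L_2(2.7) = (2.7 - 1)/(3 - 1) × (2.7 - 2)/(3 - 2) × (2.7 - 4)/(3 - 4) = 0.773500
L_3(2.7) = (2.7 - 1)/(4 - 1) × (2.7 - 2)/(4 - 2) × (2.7 - 3)/(4 - 3) = -0.059500

P(2.7) = 0×L_0(2.7) + 14×L_1(2.7) + 4×L_2(2.7) + (-1)×L_3(2.7)
P(2.7) = 7.794500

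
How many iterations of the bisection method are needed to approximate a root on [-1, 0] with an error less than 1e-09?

We need (b-a)/2^n ≤ 1e-09
(0 - (-1))/2^n ≤ 1e-09
1/2^n ≤ 1e-09
2^n ≥ 1000000000
n ≥ log₂(1000000000) = 29.90
n ≥ 30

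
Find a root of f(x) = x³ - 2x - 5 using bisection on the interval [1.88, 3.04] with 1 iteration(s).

f(x) = x³ - 2x - 5
Initial interval: [1.88, 3.04]

Iteration 1:
  c_1 = (1.880000 + 3.040000)/2 = 2.460000
  f(c_1) = f(2.460000) = 4.966936
  f(a) × f(c) < 0, new interval: [1.880000, 2.460000]

After 1 iteration(s), the approximation is c_1 = 2.460000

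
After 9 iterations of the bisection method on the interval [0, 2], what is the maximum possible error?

Bisection error bound: |error| ≤ (b-a)/2^n
|error| ≤ (2 - 0)/2^9 = 2/2^9
|error| ≤ 0.0039062500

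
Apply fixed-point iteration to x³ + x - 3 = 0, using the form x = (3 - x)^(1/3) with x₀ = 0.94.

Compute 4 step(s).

Equation: x³ + x - 3 = 0
Fixed-point form: x = (3 - x)^(1/3)
x₀ = 0.94

x_1 = g(0.940000) = 1.272396
x_2 = g(1.272396) = 1.199908
x_3 = g(1.199908) = 1.216461
x_4 = g(1.216461) = 1.212721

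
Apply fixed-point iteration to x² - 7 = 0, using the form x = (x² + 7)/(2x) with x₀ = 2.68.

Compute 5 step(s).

Equation: x² - 7 = 0
Fixed-point form: x = (x² + 7)/(2x)
x₀ = 2.68

x_1 = g(2.680000) = 2.645970
x_2 = g(2.645970) = 2.645751
x_3 = g(2.645751) = 2.645751
x_4 = g(2.645751) = 2.645751
x_5 = g(2.645751) = 2.645751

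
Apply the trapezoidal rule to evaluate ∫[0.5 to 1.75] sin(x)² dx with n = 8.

f(x) = sin(x)²
a = 0.5, b = 1.75, n = 8
h = (b - a)/n = 0.156250

Trapezoidal rule: (h/2)[f(x₀) + 2f(x₁) + 2f(x₂) + ... + f(xₙ)]

x_0 = 0.5000, f(x_0) = 0.229849, coefficient = 1
x_1 = 0.6562, f(x_1) = 0.372283, coefficient = 2
x_2 = 0.8125, f(x_2) = 0.527089, coefficient = 2
x_3 = 0.9688, f(x_3) = 0.679270, coefficient = 2
x_4 = 1.1250, f(x_4) = 0.814087, coefficient = 2
x_5 = 1.2812, f(x_5) = 0.918480, coefficient = 2
x_6 = 1.4375, f(x_6) = 0.982337, coefficient = 2
x_7 = 1.5938, f(x_7) = 0.999473, coefficient = 2
x_8 = 1.7500, f(x_8) = 0.968228, coefficient = 1

I ≈ (0.156250/2) × 11.784115 = 0.920634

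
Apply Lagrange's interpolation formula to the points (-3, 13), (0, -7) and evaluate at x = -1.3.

Lagrange interpolation formula:
P(x) = Σ yᵢ × Lᵢ(x)
where Lᵢ(x) = Π_{j≠i} (x - xⱼ)/(xᵢ - xⱼ)

L_0(-1.3) = (-1.3 - 0)/(-3 - 0) = 0.433333
L_1(-1.3) = (-1.3 - (-3))/(0 - (-3)) = 0.566667

P(-1.3) = 13×L_0(-1.3) + (-7)×L_1(-1.3)
P(-1.3) = 1.666667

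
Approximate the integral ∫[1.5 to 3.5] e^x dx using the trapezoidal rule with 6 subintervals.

f(x) = e^x
a = 1.5, b = 3.5, n = 6
h = (b - a)/n = 0.333333

Trapezoidal rule: (h/2)[f(x₀) + 2f(x₁) + 2f(x₂) + ... + f(xₙ)]

x_0 = 1.5000, f(x_0) = 4.481689, coefficient = 1
x_1 = 1.8333, f(x_1) = 6.254701, coefficient = 2
x_2 = 2.1667, f(x_2) = 8.729138, coefficient = 2
x_3 = 2.5000, f(x_3) = 12.182494, coefficient = 2
x_4 = 2.8333, f(x_4) = 17.002040, coefficient = 2
x_5 = 3.1667, f(x_5) = 23.728258, coefficient = 2
x_6 = 3.5000, f(x_6) = 33.115452, coefficient = 1

I ≈ (0.333333/2) × 173.390404 = 28.898401
Exact value: 28.633763
Error: 0.264638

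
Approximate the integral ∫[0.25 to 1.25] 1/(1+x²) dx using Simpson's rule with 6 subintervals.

f(x) = 1/(1+x²)
a = 0.25, b = 1.25, n = 6
h = (b - a)/n = 0.166667

Simpson's rule: (h/3)[f(x₀) + 4f(x₁) + 2f(x₂) + ... + f(xₙ)]

x_0 = 0.2500, f(x_0) = 0.941176, coefficient = 1
x_1 = 0.4167, f(x_1) = 0.852071, coefficient = 4
x_2 = 0.5833, f(x_2) = 0.746114, coefficient = 2
x_3 = 0.7500, f(x_3) = 0.640000, coefficient = 4
x_4 = 0.9167, f(x_4) = 0.543396, coefficient = 2
x_5 = 1.0833, f(x_5) = 0.460064, coefficient = 4
x_6 = 1.2500, f(x_6) = 0.390244, coefficient = 1

I ≈ (0.166667/3) × 11.718980 = 0.651054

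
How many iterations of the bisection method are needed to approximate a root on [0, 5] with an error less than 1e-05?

We need (b-a)/2^n ≤ 1e-05
(5 - 0)/2^n ≤ 1e-05
5/2^n ≤ 1e-05
2^n ≥ 500000
n ≥ log₂(500000) = 18.93
n ≥ 19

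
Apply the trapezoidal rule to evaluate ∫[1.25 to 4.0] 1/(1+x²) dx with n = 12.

f(x) = 1/(1+x²)
a = 1.25, b = 4.0, n = 12
h = (b - a)/n = 0.229167

Trapezoidal rule: (h/2)[f(x₀) + 2f(x₁) + 2f(x₂) + ... + f(xₙ)]

x_0 = 1.2500, f(x_0) = 0.390244, coefficient = 1
x_1 = 1.4792, f(x_1) = 0.313683, coefficient = 2
x_2 = 1.7083, f(x_2) = 0.255206, coefficient = 2
x_3 = 1.9375, f(x_3) = 0.210353, coefficient = 2
x_4 = 2.1667, f(x_4) = 0.175610, coefficient = 2
x_5 = 2.3958, f(x_5) = 0.148368, coefficient = 2
x_6 = 2.6250, f(x_6) = 0.126733, coefficient = 2
x_7 = 2.8542, f(x_7) = 0.109334, coefficient = 2
x_8 = 3.0833, f(x_8) = 0.095175, coefficient = 2
x_9 = 3.3125, f(x_9) = 0.083524, coefficient = 2
x_10 = 3.5417, f(x_10) = 0.073837, coefficient = 2
x_11 = 3.7708, f(x_11) = 0.065707, coefficient = 2
x_12 = 4.0000, f(x_12) = 0.058824, coefficient = 1

I ≈ (0.229167/2) × 3.764124 = 0.431306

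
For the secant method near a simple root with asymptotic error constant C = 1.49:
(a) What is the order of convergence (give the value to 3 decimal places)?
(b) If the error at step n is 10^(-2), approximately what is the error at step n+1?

(a) Secant method has superlinear convergence with order φ = (1+√5)/2 ≈ 1.618.
    This means |e_{n+1}| ≈ C|e_n|^1.618.

(b) With |e_n| = 10^(-2) and C = 1.49:
    |e_{n+1}| ≈ 1.49 × (10^(-2))^1.618 = 1.49 × 10^(-3.24)

(a) ≈ 1.618 (golden ratio); (b) |e_{n+1}| ≈ 8.652e-04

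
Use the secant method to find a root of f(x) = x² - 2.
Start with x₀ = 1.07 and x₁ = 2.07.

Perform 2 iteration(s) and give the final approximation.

f(x) = x² - 2
x₀ = 1.07, x₁ = 2.07

Secant formula: x_{n+1} = x_n - f(x_n)(x_n - x_{n-1})/(f(x_n) - f(x_{n-1}))

Iteration 1:
  f(1.070000) = -0.855100
  f(2.070000) = 2.284900
  x_2 = 2.070000 - 2.284900×(2.070000 - 1.070000)/(2.284900 - (-0.855100))
       = 1.342325
Iteration 2:
  f(2.070000) = 2.284900
  f(1.342325) = -0.198164
  x_3 = 1.342325 - (-0.198164)×(1.342325 - 2.070000)/(-0.198164 - 2.284900)
       = 1.400398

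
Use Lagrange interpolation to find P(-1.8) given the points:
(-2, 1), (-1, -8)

Lagrange interpolation formula:
P(x) = Σ yᵢ × Lᵢ(x)
where Lᵢ(x) = Π_{j≠i} (x - xⱼ)/(xᵢ - xⱼ)

L_0(-1.8) = (-1.8 - (-1))/(-2 - (-1)) = 0.800000
L_1(-1.8) = (-1.8 - (-2))/(-1 - (-2)) = 0.200000

P(-1.8) = 1×L_0(-1.8) + (-8)×L_1(-1.8)
P(-1.8) = -0.800000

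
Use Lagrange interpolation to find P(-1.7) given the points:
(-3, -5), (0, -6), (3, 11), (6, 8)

Lagrange interpolation formula:
P(x) = Σ yᵢ × Lᵢ(x)
where Lᵢ(x) = Π_{j≠i} (x - xⱼ)/(xᵢ - xⱼ)

L_0(-1.7) = (-1.7 - 0)/(-3 - 0) × (-1.7 - 3)/(-3 - 3) × (-1.7 - 6)/(-3 - 6) = 0.379772
L_1(-1.7) = (-1.7 - (-3))/(0 - (-3)) × (-1.7 - 3)/(0 - 3) × (-1.7 - 6)/(0 - 6) = 0.871241
L_2(-1.7) = (-1.7 - (-3))/(3 - (-3)) × (-1.7 - 0)/(3 - 0) × (-1.7 - 6)/(3 - 6) = -0.315130
L_3(-1.7) = (-1.7 - (-3))/(6 - (-3)) × (-1.7 - 0)/(6 - 0) × (-1.7 - 3)/(6 - 3) = 0.064117

P(-1.7) = (-5)×L_0(-1.7) + (-6)×L_1(-1.7) + 11×L_2(-1.7) + 8×L_3(-1.7)
P(-1.7) = -10.079790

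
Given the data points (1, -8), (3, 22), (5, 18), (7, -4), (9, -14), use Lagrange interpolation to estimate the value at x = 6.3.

Lagrange interpolation formula:
P(x) = Σ yᵢ × Lᵢ(x)
where Lᵢ(x) = Π_{j≠i} (x - xⱼ)/(xᵢ - xⱼ)

L_0(6.3) = (6.3 - 3)/(1 - 3) × (6.3 - 5)/(1 - 5) × (6.3 - 7)/(1 - 7) × (6.3 - 9)/(1 - 9) = 0.021115
L_1(6.3) = (6.3 - 1)/(3 - 1) × (6.3 - 5)/(3 - 5) × (6.3 - 7)/(3 - 7) × (6.3 - 9)/(3 - 9) = -0.135647
L_2(6.3) = (6.3 - 1)/(5 - 1) × (6.3 - 3)/(5 - 3) × (6.3 - 7)/(5 - 7) × (6.3 - 9)/(5 - 9) = 0.516502
L_3(6.3) = (6.3 - 1)/(7 - 1) × (6.3 - 3)/(7 - 3) × (6.3 - 5)/(7 - 5) × (6.3 - 9)/(7 - 9) = 0.639478
L_4(6.3) = (6.3 - 1)/(9 - 1) × (6.3 - 3)/(9 - 3) × (6.3 - 5)/(9 - 5) × (6.3 - 7)/(9 - 7) = -0.041448

P(6.3) = (-8)×L_0(6.3) + 22×L_1(6.3) + 18×L_2(6.3) + (-4)×L_3(6.3) + (-14)×L_4(6.3)
P(6.3) = 4.166233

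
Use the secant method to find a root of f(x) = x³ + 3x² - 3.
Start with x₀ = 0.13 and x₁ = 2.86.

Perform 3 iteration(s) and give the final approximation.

f(x) = x³ + 3x² - 3
x₀ = 0.13, x₁ = 2.86

Secant formula: x_{n+1} = x_n - f(x_n)(x_n - x_{n-1})/(f(x_n) - f(x_{n-1}))

Iteration 1:
  f(0.130000) = -2.947103
  f(2.860000) = 44.932456
  x_2 = 2.860000 - 44.932456×(2.860000 - 0.130000)/(44.932456 - (-2.947103))
       = 0.298038
Iteration 2:
  f(2.860000) = 44.932456
  f(0.298038) = -2.707046
  x_3 = 0.298038 - (-2.707046)×(0.298038 - 2.860000)/(-2.707046 - 44.932456)
       = 0.443618
Iteration 3:
  f(0.298038) = -2.707046
  f(0.443618) = -2.322307
  x_4 = 0.443618 - (-2.322307)×(0.443618 - 0.298038)/(-2.322307 - (-2.707046))
       = 1.322345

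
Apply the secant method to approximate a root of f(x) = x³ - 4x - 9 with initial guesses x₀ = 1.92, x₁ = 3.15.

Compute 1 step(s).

f(x) = x³ - 4x - 9
x₀ = 1.92, x₁ = 3.15

Secant formula: x_{n+1} = x_n - f(x_n)(x_n - x_{n-1})/(f(x_n) - f(x_{n-1}))

Iteration 1:
  f(1.920000) = -9.602112
  f(3.150000) = 9.655875
  x_2 = 3.150000 - 9.655875×(3.150000 - 1.920000)/(9.655875 - (-9.602112))
       = 2.533283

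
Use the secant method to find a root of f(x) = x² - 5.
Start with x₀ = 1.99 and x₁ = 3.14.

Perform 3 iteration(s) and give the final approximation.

f(x) = x² - 5
x₀ = 1.99, x₁ = 3.14

Secant formula: x_{n+1} = x_n - f(x_n)(x_n - x_{n-1})/(f(x_n) - f(x_{n-1}))

Iteration 1:
  f(1.990000) = -1.039900
  f(3.140000) = 4.859600
  x_2 = 3.140000 - 4.859600×(3.140000 - 1.990000)/(4.859600 - (-1.039900))
       = 2.192710
Iteration 2:
  f(3.140000) = 4.859600
  f(2.192710) = -0.192025
  x_3 = 2.192710 - (-0.192025)×(2.192710 - 3.140000)/(-0.192025 - 4.859600)
       = 2.228718
Iteration 3:
  f(2.192710) = -0.192025
  f(2.228718) = -0.032814
  x_4 = 2.228718 - (-0.032814)×(2.228718 - 2.192710)/(-0.032814 - (-0.192025))
       = 2.236140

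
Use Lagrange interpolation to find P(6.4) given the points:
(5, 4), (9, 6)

Lagrange interpolation formula:
P(x) = Σ yᵢ × Lᵢ(x)
where Lᵢ(x) = Π_{j≠i} (x - xⱼ)/(xᵢ - xⱼ)

L_0(6.4) = (6.4 - 9)/(5 - 9) = 0.650000
L_1(6.4) = (6.4 - 5)/(9 - 5) = 0.350000

P(6.4) = 4×L_0(6.4) + 6×L_1(6.4)
P(6.4) = 4.700000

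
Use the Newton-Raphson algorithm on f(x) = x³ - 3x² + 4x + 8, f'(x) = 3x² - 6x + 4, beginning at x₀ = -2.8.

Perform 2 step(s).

f(x) = x³ - 3x² + 4x + 8
f'(x) = 3x² - 6x + 4
x₀ = -2.8

Newton-Raphson formula: x_{n+1} = x_n - f(x_n)/f'(x_n)

Iteration 1:
  f(-2.800000) = -48.672000
  f'(-2.800000) = 44.320000
  x_1 = -2.800000 - (-48.672000)/44.320000 = -1.701805
Iteration 2:
  f(-1.701805) = -12.424308
  f'(-1.701805) = 22.899252
  x_2 = -1.701805 - (-12.424308)/22.899252 = -1.159241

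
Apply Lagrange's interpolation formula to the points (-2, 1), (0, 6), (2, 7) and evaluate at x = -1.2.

Lagrange interpolation formula:
P(x) = Σ yᵢ × Lᵢ(x)
where Lᵢ(x) = Π_{j≠i} (x - xⱼ)/(xᵢ - xⱼ)

L_0(-1.2) = (-1.2 - 0)/(-2 - 0) × (-1.2 - 2)/(-2 - 2) = 0.480000
L_1(-1.2) = (-1.2 - (-2))/(0 - (-2)) × (-1.2 - 2)/(0 - 2) = 0.640000
L_2(-1.2) = (-1.2 - (-2))/(2 - (-2)) × (-1.2 - 0)/(2 - 0) = -0.120000

P(-1.2) = 1×L_0(-1.2) + 6×L_1(-1.2) + 7×L_2(-1.2)
P(-1.2) = 3.480000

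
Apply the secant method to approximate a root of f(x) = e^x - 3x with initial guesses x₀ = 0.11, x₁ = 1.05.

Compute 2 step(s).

f(x) = e^x - 3x
x₀ = 0.11, x₁ = 1.05

Secant formula: x_{n+1} = x_n - f(x_n)(x_n - x_{n-1})/(f(x_n) - f(x_{n-1}))

Iteration 1:
  f(0.110000) = 0.786278
  f(1.050000) = -0.292349
  x_2 = 1.050000 - (-0.292349)×(1.050000 - 0.110000)/(-0.292349 - 0.786278)
       = 0.795224
Iteration 2:
  f(1.050000) = -0.292349
  f(0.795224) = -0.170735
  x_3 = 0.795224 - (-0.170735)×(0.795224 - 1.050000)/(-0.170735 - (-0.292349))
       = 0.437541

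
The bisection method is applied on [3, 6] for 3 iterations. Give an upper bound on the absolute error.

Bisection error bound: |error| ≤ (b-a)/2^n
|error| ≤ (6 - 3)/2^3 = 3/2^3
|error| ≤ 0.3750000000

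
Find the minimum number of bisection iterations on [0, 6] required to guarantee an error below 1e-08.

We need (b-a)/2^n ≤ 1e-08
(6 - 0)/2^n ≤ 1e-08
6/2^n ≤ 1e-08
2^n ≥ 600000000
n ≥ log₂(600000000) = 29.16
n ≥ 30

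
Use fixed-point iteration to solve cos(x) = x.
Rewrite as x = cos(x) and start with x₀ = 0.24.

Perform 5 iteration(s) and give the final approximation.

Equation: cos(x) = x
Fixed-point form: x = cos(x)
x₀ = 0.24

x_1 = g(0.240000) = 0.971338
x_2 = g(0.971338) = 0.564195
x_3 = g(0.564195) = 0.845019
x_4 = g(0.845019) = 0.663717
x_5 = g(0.663717) = 0.787708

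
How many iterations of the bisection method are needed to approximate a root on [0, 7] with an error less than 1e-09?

We need (b-a)/2^n ≤ 1e-09
(7 - 0)/2^n ≤ 1e-09
7/2^n ≤ 1e-09
2^n ≥ 7000000000
n ≥ log₂(7000000000) = 32.70
n ≥ 33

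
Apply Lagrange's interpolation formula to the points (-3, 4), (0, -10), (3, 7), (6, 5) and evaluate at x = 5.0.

Lagrange interpolation formula:
P(x) = Σ yᵢ × Lᵢ(x)
where Lᵢ(x) = Π_{j≠i} (x - xⱼ)/(xᵢ - xⱼ)

L_0(5.0) = (5.0 - 0)/(-3 - 0) × (5.0 - 3)/(-3 - 3) × (5.0 - 6)/(-3 - 6) = 0.061728
L_1(5.0) = (5.0 - (-3))/(0 - (-3)) × (5.0 - 3)/(0 - 3) × (5.0 - 6)/(0 - 6) = -0.296296
L_2(5.0) = (5.0 - (-3))/(3 - (-3)) × (5.0 - 0)/(3 - 0) × (5.0 - 6)/(3 - 6) = 0.740741
L_3(5.0) = (5.0 - (-3))/(6 - (-3)) × (5.0 - 0)/(6 - 0) × (5.0 - 3)/(6 - 3) = 0.493827

P(5.0) = 4×L_0(5.0) + (-10)×L_1(5.0) + 7×L_2(5.0) + 5×L_3(5.0)
P(5.0) = 10.864198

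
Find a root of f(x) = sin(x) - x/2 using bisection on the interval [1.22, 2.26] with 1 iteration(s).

f(x) = sin(x) - x/2
Initial interval: [1.22, 2.26]

Iteration 1:
  c_1 = (1.220000 + 2.260000)/2 = 1.740000
  f(c_1) = f(1.740000) = 0.115719
  f(a) × f(c) ≥ 0, new interval: [1.740000, 2.260000]

After 1 iteration(s), the approximation is c_1 = 1.740000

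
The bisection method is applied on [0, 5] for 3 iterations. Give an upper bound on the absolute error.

Bisection error bound: |error| ≤ (b-a)/2^n
|error| ≤ (5 - 0)/2^3 = 5/2^3
|error| ≤ 0.6250000000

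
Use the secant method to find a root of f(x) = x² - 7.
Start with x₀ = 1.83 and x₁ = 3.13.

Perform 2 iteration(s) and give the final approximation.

f(x) = x² - 7
x₀ = 1.83, x₁ = 3.13

Secant formula: x_{n+1} = x_n - f(x_n)(x_n - x_{n-1})/(f(x_n) - f(x_{n-1}))

Iteration 1:
  f(1.830000) = -3.651100
  f(3.130000) = 2.796900
  x_2 = 3.130000 - 2.796900×(3.130000 - 1.830000)/(2.796900 - (-3.651100))
       = 2.566109
Iteration 2:
  f(3.130000) = 2.796900
  f(2.566109) = -0.415085
  x_3 = 2.566109 - (-0.415085)×(2.566109 - 3.130000)/(-0.415085 - 2.796900)
       = 2.638981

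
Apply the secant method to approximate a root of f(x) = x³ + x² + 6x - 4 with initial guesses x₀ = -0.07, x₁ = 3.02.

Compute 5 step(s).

f(x) = x³ + x² + 6x - 4
x₀ = -0.07, x₁ = 3.02

Secant formula: x_{n+1} = x_n - f(x_n)(x_n - x_{n-1})/(f(x_n) - f(x_{n-1}))

Iteration 1:
  f(-0.070000) = -4.415443
  f(3.020000) = 50.784008
  x_2 = 3.020000 - 50.784008×(3.020000 - (-0.070000))/(50.784008 - (-4.415443))
       = 0.177171
Iteration 2:
  f(3.020000) = 50.784008
  f(0.177171) = -2.900021
  x_3 = 0.177171 - (-2.900021)×(0.177171 - 3.020000)/(-2.900021 - 50.784008)
       = 0.330741
Iteration 3:
  f(0.177171) = -2.900021
  f(0.330741) = -1.869982
  x_4 = 0.330741 - (-1.869982)×(0.330741 - 0.177171)/(-1.869982 - (-2.900021))
       = 0.609540
Iteration 4:
  f(0.330741) = -1.869982
  f(0.609540) = 0.255245
  x_5 = 0.609540 - 0.255245×(0.609540 - 0.330741)/(0.255245 - (-1.869982))
       = 0.576055
Iteration 5:
  f(0.609540) = 0.255245
  f(0.576055) = -0.020670
  x_6 = 0.576055 - (-0.020670)×(0.576055 - 0.609540)/(-0.020670 - 0.255245)
       = 0.578564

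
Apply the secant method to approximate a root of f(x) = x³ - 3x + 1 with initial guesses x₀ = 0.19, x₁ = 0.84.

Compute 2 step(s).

f(x) = x³ - 3x + 1
x₀ = 0.19, x₁ = 0.84

Secant formula: x_{n+1} = x_n - f(x_n)(x_n - x_{n-1})/(f(x_n) - f(x_{n-1}))

Iteration 1:
  f(0.190000) = 0.436859
  f(0.840000) = -0.927296
  x_2 = 0.840000 - (-0.927296)×(0.840000 - 0.190000)/(-0.927296 - 0.436859)
       = 0.398157
Iteration 2:
  f(0.840000) = -0.927296
  f(0.398157) = -0.131351
  x_3 = 0.398157 - (-0.131351)×(0.398157 - 0.840000)/(-0.131351 - (-0.927296))
       = 0.325241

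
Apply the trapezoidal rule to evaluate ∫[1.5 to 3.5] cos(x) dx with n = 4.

f(x) = cos(x)
a = 1.5, b = 3.5, n = 4
h = (b - a)/n = 0.500000

Trapezoidal rule: (h/2)[f(x₀) + 2f(x₁) + 2f(x₂) + ... + f(xₙ)]

x_0 = 1.5000, f(x_0) = 0.070737, coefficient = 1
x_1 = 2.0000, f(x_1) = -0.416147, coefficient = 2
x_2 = 2.5000, f(x_2) = -0.801144, coefficient = 2
x_3 = 3.0000, f(x_3) = -0.989992, coefficient = 2
x_4 = 3.5000, f(x_4) = -0.936457, coefficient = 1

I ≈ (0.500000/2) × -5.280285 = -1.320071
Exact value: -1.348278
Error: 0.028207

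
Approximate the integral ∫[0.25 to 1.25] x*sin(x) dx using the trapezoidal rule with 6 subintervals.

f(x) = x*sin(x)
a = 0.25, b = 1.25, n = 6
h = (b - a)/n = 0.166667

Trapezoidal rule: (h/2)[f(x₀) + 2f(x₁) + 2f(x₂) + ... + f(xₙ)]

x_0 = 0.2500, f(x_0) = 0.061851, coefficient = 1
x_1 = 0.4167, f(x_1) = 0.168631, coefficient = 2
x_2 = 0.5833, f(x_2) = 0.321305, coefficient = 2
x_3 = 0.7500, f(x_3) = 0.511229, coefficient = 2
x_4 = 0.9167, f(x_4) = 0.727446, coefficient = 2
x_5 = 1.0833, f(x_5) = 0.957151, coefficient = 2
x_6 = 1.2500, f(x_6) = 1.186231, coefficient = 1

I ≈ (0.166667/2) × 6.619607 = 0.551634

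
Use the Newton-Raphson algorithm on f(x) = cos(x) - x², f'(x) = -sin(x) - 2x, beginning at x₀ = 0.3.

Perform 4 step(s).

f(x) = cos(x) - x²
f'(x) = -sin(x) - 2x
x₀ = 0.3

Newton-Raphson formula: x_{n+1} = x_n - f(x_n)/f'(x_n)

Iteration 1:
  f(0.300000) = 0.865336
  f'(0.300000) = -0.895520
  x_1 = 0.300000 - 0.865336/(-0.895520) = 1.266295
Iteration 2:
  f(1.266295) = -1.303685
  f'(1.266295) = -3.486586
  x_2 = 1.266295 - (-1.303685)/(-3.486586) = 0.892380
Iteration 3:
  f(0.892380) = -0.168782
  f'(0.892380) = -2.563329
  x_3 = 0.892380 - (-0.168782)/(-2.563329) = 0.826535
Iteration 4:
  f(0.826535) = -0.005733
  f'(0.826535) = -2.388660
  x_4 = 0.826535 - (-0.005733)/(-2.388660) = 0.824136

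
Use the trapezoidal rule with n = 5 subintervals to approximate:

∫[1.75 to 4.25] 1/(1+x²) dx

f(x) = 1/(1+x²)
a = 1.75, b = 4.25, n = 5
h = (b - a)/n = 0.500000

Trapezoidal rule: (h/2)[f(x₀) + 2f(x₁) + 2f(x₂) + ... + f(xₙ)]

x_0 = 1.7500, f(x_0) = 0.246154, coefficient = 1
x_1 = 2.2500, f(x_1) = 0.164948, coefficient = 2
x_2 = 2.7500, f(x_2) = 0.116788, coefficient = 2
x_3 = 3.2500, f(x_3) = 0.086486, coefficient = 2
x_4 = 3.7500, f(x_4) = 0.066390, coefficient = 2
x_5 = 4.2500, f(x_5) = 0.052459, coefficient = 1

I ≈ (0.500000/2) × 1.167839 = 0.291960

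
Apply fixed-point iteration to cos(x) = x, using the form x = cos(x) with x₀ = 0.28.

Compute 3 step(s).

Equation: cos(x) = x
Fixed-point form: x = cos(x)
x₀ = 0.28

x_1 = g(0.280000) = 0.961055
x_2 = g(0.961055) = 0.572655
x_3 = g(0.572655) = 0.840465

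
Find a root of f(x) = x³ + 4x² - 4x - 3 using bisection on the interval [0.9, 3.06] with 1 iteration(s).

f(x) = x³ + 4x² - 4x - 3
Initial interval: [0.9, 3.06]

Iteration 1:
  c_1 = (0.900000 + 3.060000)/2 = 1.980000
  f(c_1) = f(1.980000) = 12.523992
  f(a) × f(c) < 0, new interval: [0.900000, 1.980000]

After 1 iteration(s), the approximation is c_1 = 1.980000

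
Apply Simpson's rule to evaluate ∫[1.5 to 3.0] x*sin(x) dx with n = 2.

f(x) = x*sin(x)
a = 1.5, b = 3.0, n = 2
h = (b - a)/n = 0.750000

Simpson's rule: (h/3)[f(x₀) + 4f(x₁) + 2f(x₂) + ... + f(xₙ)]

x_0 = 1.5000, f(x_0) = 1.496242, coefficient = 1
x_1 = 2.2500, f(x_1) = 1.750665, coefficient = 4
x_2 = 3.0000, f(x_2) = 0.423360, coefficient = 1

I ≈ (0.750000/3) × 8.922261 = 2.230565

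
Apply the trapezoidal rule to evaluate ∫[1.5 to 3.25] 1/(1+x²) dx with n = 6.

f(x) = 1/(1+x²)
a = 1.5, b = 3.25, n = 6
h = (b - a)/n = 0.291667

Trapezoidal rule: (h/2)[f(x₀) + 2f(x₁) + 2f(x₂) + ... + f(xₙ)]

x_0 = 1.5000, f(x_0) = 0.307692, coefficient = 1
x_1 = 1.7917, f(x_1) = 0.237526, coefficient = 2
x_2 = 2.0833, f(x_2) = 0.187256, coefficient = 2
x_3 = 2.3750, f(x_3) = 0.150588, coefficient = 2
x_4 = 2.6667, f(x_4) = 0.123288, coefficient = 2
x_5 = 2.9583, f(x_5) = 0.102546, coefficient = 2
x_6 = 3.2500, f(x_6) = 0.086486, coefficient = 1

I ≈ (0.291667/2) × 1.996586 = 0.291169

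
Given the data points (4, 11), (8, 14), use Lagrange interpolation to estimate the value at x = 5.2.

Lagrange interpolation formula:
P(x) = Σ yᵢ × Lᵢ(x)
where Lᵢ(x) = Π_{j≠i} (x - xⱼ)/(xᵢ - xⱼ)

L_0(5.2) = (5.2 - 8)/(4 - 8) = 0.700000
L_1(5.2) = (5.2 - 4)/(8 - 4) = 0.300000

P(5.2) = 11×L_0(5.2) + 14×L_1(5.2)
P(5.2) = 11.900000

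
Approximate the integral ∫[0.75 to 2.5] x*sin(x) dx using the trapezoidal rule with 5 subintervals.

f(x) = x*sin(x)
a = 0.75, b = 2.5, n = 5
h = (b - a)/n = 0.350000

Trapezoidal rule: (h/2)[f(x₀) + 2f(x₁) + 2f(x₂) + ... + f(xₙ)]

x_0 = 0.7500, f(x_0) = 0.511229, coefficient = 1
x_1 = 1.1000, f(x_1) = 0.980328, coefficient = 2
x_2 = 1.4500, f(x_2) = 1.439434, coefficient = 2
x_3 = 1.8000, f(x_3) = 1.752926, coefficient = 2
x_4 = 2.1500, f(x_4) = 1.799332, coefficient = 2
x_5 = 2.5000, f(x_5) = 1.496180, coefficient = 1

I ≈ (0.350000/2) × 13.951450 = 2.441504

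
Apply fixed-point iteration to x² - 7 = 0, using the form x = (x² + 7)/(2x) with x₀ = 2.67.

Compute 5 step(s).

Equation: x² - 7 = 0
Fixed-point form: x = (x² + 7)/(2x)
x₀ = 2.67

x_1 = g(2.670000) = 2.645861
x_2 = g(2.645861) = 2.645751
x_3 = g(2.645751) = 2.645751
x_4 = g(2.645751) = 2.645751
x_5 = g(2.645751) = 2.645751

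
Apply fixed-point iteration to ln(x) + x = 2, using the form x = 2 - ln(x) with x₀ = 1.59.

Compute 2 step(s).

Equation: ln(x) + x = 2
Fixed-point form: x = 2 - ln(x)
x₀ = 1.59

x_1 = g(1.590000) = 1.536266
x_2 = g(1.536266) = 1.570645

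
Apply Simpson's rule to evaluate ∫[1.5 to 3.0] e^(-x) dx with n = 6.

f(x) = e^(-x)
a = 1.5, b = 3.0, n = 6
h = (b - a)/n = 0.250000

Simpson's rule: (h/3)[f(x₀) + 4f(x₁) + 2f(x₂) + ... + f(xₙ)]

x_0 = 1.5000, f(x_0) = 0.223130, coefficient = 1
x_1 = 1.7500, f(x_1) = 0.173774, coefficient = 4
x_2 = 2.0000, f(x_2) = 0.135335, coefficient = 2
x_3 = 2.2500, f(x_3) = 0.105399, coefficient = 4
x_4 = 2.5000, f(x_4) = 0.082085, coefficient = 2
x_5 = 2.7500, f(x_5) = 0.063928, coefficient = 4
x_6 = 3.0000, f(x_6) = 0.049787, coefficient = 1

I ≈ (0.250000/3) × 2.080162 = 0.173347
Exact value: 0.173343
Error: 0.000004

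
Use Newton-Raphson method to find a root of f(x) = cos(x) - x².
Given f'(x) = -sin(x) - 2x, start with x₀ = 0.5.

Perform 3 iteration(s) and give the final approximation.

f(x) = cos(x) - x²
f'(x) = -sin(x) - 2x
x₀ = 0.5

Newton-Raphson formula: x_{n+1} = x_n - f(x_n)/f'(x_n)

Iteration 1:
  f(0.500000) = 0.627583
  f'(0.500000) = -1.479426
  x_1 = 0.500000 - 0.627583/(-1.479426) = 0.924207
Iteration 2:
  f(0.924207) = -0.251691
  f'(0.924207) = -2.646557
  x_2 = 0.924207 - (-0.251691)/(-2.646557) = 0.829106
Iteration 3:
  f(0.829106) = -0.011881
  f'(0.829106) = -2.395539
  x_3 = 0.829106 - (-0.011881)/(-2.395539) = 0.824146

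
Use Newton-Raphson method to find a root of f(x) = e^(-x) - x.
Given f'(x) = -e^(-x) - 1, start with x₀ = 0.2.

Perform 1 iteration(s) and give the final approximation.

f(x) = e^(-x) - x
f'(x) = -e^(-x) - 1
x₀ = 0.2

Newton-Raphson formula: x_{n+1} = x_n - f(x_n)/f'(x_n)

Iteration 1:
  f(0.200000) = 0.618731
  f'(0.200000) = -1.818731
  x_1 = 0.200000 - 0.618731/(-1.818731) = 0.540199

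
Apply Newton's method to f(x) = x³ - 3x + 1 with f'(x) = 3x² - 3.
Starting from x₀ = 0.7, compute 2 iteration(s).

f(x) = x³ - 3x + 1
f'(x) = 3x² - 3
x₀ = 0.7

Newton-Raphson formula: x_{n+1} = x_n - f(x_n)/f'(x_n)

Iteration 1:
  f(0.700000) = -0.757000
  f'(0.700000) = -1.530000
  x_1 = 0.700000 - (-0.757000)/(-1.530000) = 0.205229
Iteration 2:
  f(0.205229) = 0.392958
  f'(0.205229) = -2.873643
  x_2 = 0.205229 - 0.392958/(-2.873643) = 0.341974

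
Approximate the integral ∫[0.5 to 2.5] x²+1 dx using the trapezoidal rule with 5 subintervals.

f(x) = x²+1
a = 0.5, b = 2.5, n = 5
h = (b - a)/n = 0.400000

Trapezoidal rule: (h/2)[f(x₀) + 2f(x₁) + 2f(x₂) + ... + f(xₙ)]

x_0 = 0.5000, f(x_0) = 1.250000, coefficient = 1
x_1 = 0.9000, f(x_1) = 1.810000, coefficient = 2
x_2 = 1.3000, f(x_2) = 2.690000, coefficient = 2
x_3 = 1.7000, f(x_3) = 3.890000, coefficient = 2
x_4 = 2.1000, f(x_4) = 5.410000, coefficient = 2
x_5 = 2.5000, f(x_5) = 7.250000, coefficient = 1

I ≈ (0.400000/2) × 36.100000 = 7.220000
Exact value: 7.166667
Error: 0.053333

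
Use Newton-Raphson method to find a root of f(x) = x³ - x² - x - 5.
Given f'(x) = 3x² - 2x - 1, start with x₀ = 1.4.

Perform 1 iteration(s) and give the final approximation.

f(x) = x³ - x² - x - 5
f'(x) = 3x² - 2x - 1
x₀ = 1.4

Newton-Raphson formula: x_{n+1} = x_n - f(x_n)/f'(x_n)

Iteration 1:
  f(1.400000) = -5.616000
  f'(1.400000) = 2.080000
  x_1 = 1.400000 - (-5.616000)/2.080000 = 4.100000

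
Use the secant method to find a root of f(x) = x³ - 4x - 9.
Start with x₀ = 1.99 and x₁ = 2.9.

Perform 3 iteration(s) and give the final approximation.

f(x) = x³ - 4x - 9
x₀ = 1.99, x₁ = 2.9

Secant formula: x_{n+1} = x_n - f(x_n)(x_n - x_{n-1})/(f(x_n) - f(x_{n-1}))

Iteration 1:
  f(1.990000) = -9.079401
  f(2.900000) = 3.789000
  x_2 = 2.900000 - 3.789000×(2.900000 - 1.990000)/(3.789000 - (-9.079401))
       = 2.632058
Iteration 2:
  f(2.900000) = 3.789000
  f(2.632058) = -1.294053
  x_3 = 2.632058 - (-1.294053)×(2.632058 - 2.900000)/(-1.294053 - 3.789000)
       = 2.700271
Iteration 3:
  f(2.632058) = -1.294053
  f(2.700271) = -0.112159
  x_4 = 2.700271 - (-0.112159)×(2.700271 - 2.632058)/(-0.112159 - (-1.294053))
       = 2.706744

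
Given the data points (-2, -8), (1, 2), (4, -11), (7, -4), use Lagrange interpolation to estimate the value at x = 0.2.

Lagrange interpolation formula:
P(x) = Σ yᵢ × Lᵢ(x)
where Lᵢ(x) = Π_{j≠i} (x - xⱼ)/(xᵢ - xⱼ)

L_0(0.2) = (0.2 - 1)/(-2 - 1) × (0.2 - 4)/(-2 - 4) × (0.2 - 7)/(-2 - 7) = 0.127605
L_1(0.2) = (0.2 - (-2))/(1 - (-2)) × (0.2 - 4)/(1 - 4) × (0.2 - 7)/(1 - 7) = 1.052741
L_2(0.2) = (0.2 - (-2))/(4 - (-2)) × (0.2 - 1)/(4 - 1) × (0.2 - 7)/(4 - 7) = -0.221630
L_3(0.2) = (0.2 - (-2))/(7 - (-2)) × (0.2 - 1)/(7 - 1) × (0.2 - 4)/(7 - 4) = 0.041284

P(0.2) = (-8)×L_0(0.2) + 2×L_1(0.2) + (-11)×L_2(0.2) + (-4)×L_3(0.2)
P(0.2) = 3.357432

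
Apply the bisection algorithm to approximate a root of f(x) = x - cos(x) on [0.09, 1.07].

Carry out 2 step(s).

f(x) = x - cos(x)
Initial interval: [0.09, 1.07]

Iteration 1:
  c_1 = (0.090000 + 1.070000)/2 = 0.580000
  f(c_1) = f(0.580000) = -0.256463
  f(a) × f(c) ≥ 0, new interval: [0.580000, 1.070000]
Iteration 2:
  c_2 = (0.580000 + 1.070000)/2 = 0.825000
  f(c_2) = f(0.825000) = 0.146443
  f(a) × f(c) < 0, new interval: [0.580000, 0.825000]

After 2 iteration(s), the approximation is c_2 = 0.825000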